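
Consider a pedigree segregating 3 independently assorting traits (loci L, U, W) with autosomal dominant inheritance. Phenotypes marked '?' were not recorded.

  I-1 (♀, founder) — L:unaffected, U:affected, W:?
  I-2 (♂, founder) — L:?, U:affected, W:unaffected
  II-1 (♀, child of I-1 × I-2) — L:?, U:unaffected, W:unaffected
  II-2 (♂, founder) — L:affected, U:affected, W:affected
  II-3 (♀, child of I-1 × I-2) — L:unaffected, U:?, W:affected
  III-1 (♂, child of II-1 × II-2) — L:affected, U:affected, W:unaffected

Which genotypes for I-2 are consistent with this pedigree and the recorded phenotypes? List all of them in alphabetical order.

I-2 ∈ {Ll Uu ww, ll Uu ww}

L/I-1 un ·: ll
L/I-2 ? ·: ll|Ll
L/II-1 ? I-1×I-2: ll|Ll
L/II-2 aff ·: Ll|LL
L/II-3 un I-1×I-2: ll
L/III-1 aff II-1×II-2: Ll|LL
⇒ L over [I-1,I-2,II-1,II-2,II-3,III-1]: 8 consistent
U/I-1 aff ·: Uu
U/I-2 aff ·: Uu
U/II-1 un I-1×I-2: uu
U/II-2 aff ·: Uu|UU
U/II-3 ? I-1×I-2: uu|Uu|UU
U/III-1 aff II-1×II-2: Uu
⇒ U over [I-1,I-2,II-1,II-2,II-3,III-1]: 6 consistent
W/I-1 ? ·: Ww
W/I-2 un ·: ww
W/II-1 un I-1×I-2: ww
W/II-2 aff ·: Ww
W/II-3 aff I-1×I-2: Ww
W/III-1 un II-1×II-2: ww
⇒ W over [I-1,I-2,II-1,II-2,II-3,III-1]: 1 consistent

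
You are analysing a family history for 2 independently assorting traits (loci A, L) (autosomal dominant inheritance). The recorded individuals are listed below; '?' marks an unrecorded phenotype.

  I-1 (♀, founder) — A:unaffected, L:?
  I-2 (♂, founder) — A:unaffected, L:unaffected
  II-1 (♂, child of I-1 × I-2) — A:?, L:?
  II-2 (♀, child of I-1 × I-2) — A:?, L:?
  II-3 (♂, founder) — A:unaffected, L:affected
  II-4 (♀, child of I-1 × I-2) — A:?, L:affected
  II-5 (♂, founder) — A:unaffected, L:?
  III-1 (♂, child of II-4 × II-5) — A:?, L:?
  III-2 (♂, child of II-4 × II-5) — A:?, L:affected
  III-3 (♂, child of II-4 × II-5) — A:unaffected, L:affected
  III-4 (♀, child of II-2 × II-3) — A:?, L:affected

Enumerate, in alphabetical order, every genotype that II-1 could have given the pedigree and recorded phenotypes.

II-1 ∈ {aa Ll, aa ll}

A/I-1 un ·: aa
A/I-2 un ·: aa
A/II-1 ? I-1×I-2: aa
A/II-2 ? I-1×I-2: aa
A/II-3 un ·: aa
A/II-4 ? I-1×I-2: aa
A/II-5 un ·: aa
A/III-1 ? II-4×II-5: aa
A/III-2 ? II-4×II-5: aa
A/III-3 un II-4×II-5: aa
A/III-4 ? II-2×II-3: aa
⇒ A over [I-1,I-2,II-1,II-2,II-3,II-4,II-5,III-1,III-2,III-3,III-4]: 1 consistent
L/I-1 ? ·: Ll|LL
L/I-2 un ·: ll
L/II-1 ? I-1×I-2: ll|Ll
L/II-2 ? I-1×I-2: ll|Ll
L/II-3 aff ·: Ll|LL
L/II-4 aff I-1×I-2: Ll
L/II-5 ? ·: ll|Ll|LL
L/III-1 ? II-4×II-5: ll|Ll|LL
L/III-2 aff II-4×II-5: Ll|LL
L/III-3 aff II-4×II-5: Ll|LL
L/III-4 aff II-2×II-3: Ll|LL
⇒ L over [I-1,I-2,II-1,II-2,II-3,II-4,II-5,III-1,III-2,III-3,III-4]: 352 consistent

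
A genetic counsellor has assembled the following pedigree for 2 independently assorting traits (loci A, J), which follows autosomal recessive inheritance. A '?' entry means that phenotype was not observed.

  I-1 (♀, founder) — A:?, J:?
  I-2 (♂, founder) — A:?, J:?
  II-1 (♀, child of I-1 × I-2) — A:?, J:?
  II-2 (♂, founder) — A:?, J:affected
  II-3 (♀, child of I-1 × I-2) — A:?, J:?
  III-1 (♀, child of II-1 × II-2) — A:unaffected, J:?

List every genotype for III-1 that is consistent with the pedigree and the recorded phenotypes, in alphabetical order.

A/I-1 ? ·: AA|Aa|aa
A/I-2 ? ·: AA|Aa|aa
A/II-1 ? I-1×I-2: AA|Aa|aa
A/II-2 ? ·: AA|Aa|aa
A/II-3 ? I-1×I-2: AA|Aa|aa
A/III-1 un II-1×II-2: AA|Aa
⇒ A over [I-1,I-2,II-1,II-2,II-3,III-1]: 113 consistent
J/I-1 ? ·: JJ|Jj|jj
J/I-2 ? ·: JJ|Jj|jj
J/II-1 ? I-1×I-2: JJ|Jj|jj
J/II-2 aff ·: jj
J/II-3 ? I-1×I-2: JJ|Jj|jj
J/III-1 ? II-1×II-2: Jj|jj
⇒ J over [I-1,I-2,II-1,II-2,II-3,III-1]: 42 consistent

III-1 ∈ {AA Jj, AA jj, Aa Jj, Aa jj}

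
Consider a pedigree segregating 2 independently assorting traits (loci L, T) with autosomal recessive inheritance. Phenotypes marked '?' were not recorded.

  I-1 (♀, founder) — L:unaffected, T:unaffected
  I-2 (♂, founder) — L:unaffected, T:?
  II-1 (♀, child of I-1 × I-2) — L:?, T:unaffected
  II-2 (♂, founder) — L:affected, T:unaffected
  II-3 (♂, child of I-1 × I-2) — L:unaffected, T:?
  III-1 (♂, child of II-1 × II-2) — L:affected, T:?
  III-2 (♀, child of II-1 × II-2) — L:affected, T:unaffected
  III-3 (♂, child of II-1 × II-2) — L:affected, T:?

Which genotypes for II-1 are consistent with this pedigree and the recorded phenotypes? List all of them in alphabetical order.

L/I-1 un ·: LL|Ll
L/I-2 un ·: LL|Ll
L/II-1 ? I-1×I-2: Ll|ll
L/II-2 aff ·: ll
L/II-3 un I-1×I-2: LL|Ll
L/III-1 aff II-1×II-2: ll
L/III-2 aff II-1×II-2: ll
L/III-3 aff II-1×II-2: ll
⇒ L over [I-1,I-2,II-1,II-2,II-3,III-1,III-2,III-3]: 8 consistent
T/I-1 un ·: TT|Tt
T/I-2 ? ·: TT|Tt|tt
T/II-1 un I-1×I-2: TT|Tt
T/II-2 un ·: TT|Tt
T/II-3 ? I-1×I-2: TT|Tt|tt
T/III-1 ? II-1×II-2: TT|Tt|tt
T/III-2 un II-1×II-2: TT|Tt
T/III-3 ? II-1×II-2: TT|Tt|tt
⇒ T over [I-1,I-2,II-1,II-2,II-3,III-1,III-2,III-3]: 332 consistent

II-1 ∈ {Ll TT, Ll Tt, ll TT, ll Tt}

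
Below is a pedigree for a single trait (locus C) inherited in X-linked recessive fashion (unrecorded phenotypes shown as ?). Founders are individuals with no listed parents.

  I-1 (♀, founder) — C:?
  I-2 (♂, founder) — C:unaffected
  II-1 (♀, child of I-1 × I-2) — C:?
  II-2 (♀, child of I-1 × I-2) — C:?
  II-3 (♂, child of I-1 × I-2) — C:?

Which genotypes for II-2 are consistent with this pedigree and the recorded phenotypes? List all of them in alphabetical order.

II-2 ∈ {X^CX^C, X^CX^c}

C/I-1 ? ·: X^CX^C|X^CX^c|X^cX^c
C/I-2 un ·: X^CY
C/II-1 ? I-1×I-2: X^CX^C|X^CX^c
C/II-2 ? I-1×I-2: X^CX^C|X^CX^c
C/II-3 ? I-1×I-2: X^CY|X^cY
⇒ C over [I-1,I-2,II-1,II-2,II-3]: 10 consistent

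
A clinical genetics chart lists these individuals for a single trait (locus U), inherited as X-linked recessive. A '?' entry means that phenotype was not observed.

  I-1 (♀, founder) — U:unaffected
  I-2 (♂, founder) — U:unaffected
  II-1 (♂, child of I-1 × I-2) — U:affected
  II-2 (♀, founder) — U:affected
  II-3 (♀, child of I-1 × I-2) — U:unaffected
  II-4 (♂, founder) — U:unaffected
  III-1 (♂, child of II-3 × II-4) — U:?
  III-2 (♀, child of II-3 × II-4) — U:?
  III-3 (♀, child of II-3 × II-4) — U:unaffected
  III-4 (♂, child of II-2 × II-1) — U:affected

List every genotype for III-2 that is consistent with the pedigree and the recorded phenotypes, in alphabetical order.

III-2 ∈ {X^UX^U, X^UX^u}

U/I-1 un ·: X^UX^u
U/I-2 un ·: X^UY
U/II-1 aff I-1×I-2: X^uY
U/II-2 aff ·: X^uX^u
U/II-3 un I-1×I-2: X^UX^U|X^UX^u
U/II-4 un ·: X^UY
U/III-1 ? II-3×II-4: X^UY|X^uY
U/III-2 ? II-3×II-4: X^UX^U|X^UX^u
U/III-3 un II-3×II-4: X^UX^U|X^UX^u
U/III-4 aff II-2×II-1: X^uY
⇒ U over [I-1,I-2,II-1,II-2,II-3,II-4,III-1,III-2,III-3,III-4]: 9 consistent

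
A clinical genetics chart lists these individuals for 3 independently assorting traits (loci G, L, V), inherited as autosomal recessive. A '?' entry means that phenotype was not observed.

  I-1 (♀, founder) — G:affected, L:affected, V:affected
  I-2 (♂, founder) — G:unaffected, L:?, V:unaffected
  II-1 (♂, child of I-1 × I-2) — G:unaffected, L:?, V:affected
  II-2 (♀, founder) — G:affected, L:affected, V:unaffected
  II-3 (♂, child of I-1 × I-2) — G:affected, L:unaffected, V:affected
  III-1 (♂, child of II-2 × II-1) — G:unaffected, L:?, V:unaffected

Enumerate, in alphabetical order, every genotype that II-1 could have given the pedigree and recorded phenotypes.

II-1 ∈ {Gg Ll vv, Gg ll vv}

G/I-1 aff ·: gg
G/I-2 un ·: Gg
G/II-1 un I-1×I-2: Gg
G/II-2 aff ·: gg
G/II-3 aff I-1×I-2: gg
G/III-1 un II-2×II-1: Gg
⇒ G over [I-1,I-2,II-1,II-2,II-3,III-1]: 1 consistent
L/I-1 aff ·: ll
L/I-2 ? ·: LL|Ll
L/II-1 ? I-1×I-2: Ll|ll
L/II-2 aff ·: ll
L/II-3 un I-1×I-2: Ll
L/III-1 ? II-2×II-1: Ll|ll
⇒ L over [I-1,I-2,II-1,II-2,II-3,III-1]: 5 consistent
V/I-1 aff ·: vv
V/I-2 un ·: Vv
V/II-1 aff I-1×I-2: vv
V/II-2 un ·: VV|Vv
V/II-3 aff I-1×I-2: vv
V/III-1 un II-2×II-1: Vv
⇒ V over [I-1,I-2,II-1,II-2,II-3,III-1]: 2 consistent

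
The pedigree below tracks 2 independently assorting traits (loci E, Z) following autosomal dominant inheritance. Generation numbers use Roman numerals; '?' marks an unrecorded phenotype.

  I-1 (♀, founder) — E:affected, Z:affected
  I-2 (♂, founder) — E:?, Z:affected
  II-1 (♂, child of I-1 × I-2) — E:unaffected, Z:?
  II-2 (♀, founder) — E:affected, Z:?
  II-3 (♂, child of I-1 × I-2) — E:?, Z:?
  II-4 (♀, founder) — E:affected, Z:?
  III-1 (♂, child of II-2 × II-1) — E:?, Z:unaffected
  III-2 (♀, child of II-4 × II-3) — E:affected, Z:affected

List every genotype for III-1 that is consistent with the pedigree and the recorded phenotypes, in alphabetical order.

E/I-1 aff ·: Ee
E/I-2 ? ·: ee|Ee
E/II-1 un I-1×I-2: ee
E/II-2 aff ·: Ee|EE
E/II-3 ? I-1×I-2: ee|Ee|EE
E/II-4 aff ·: Ee|EE
E/III-1 ? II-2×II-1: ee|Ee
E/III-2 aff II-4×II-3: Ee|EE
⇒ E over [I-1,I-2,II-1,II-2,II-3,II-4,III-1,III-2]: 45 consistent
Z/I-1 aff ·: Zz|ZZ
Z/I-2 aff ·: Zz|ZZ
Z/II-1 ? I-1×I-2: zz|Zz
Z/II-2 ? ·: zz|Zz
Z/II-3 ? I-1×I-2: zz|Zz|ZZ
Z/II-4 ? ·: zz|Zz|ZZ
Z/III-1 un II-2×II-1: zz
Z/III-2 aff II-4×II-3: Zz|ZZ
⇒ Z over [I-1,I-2,II-1,II-2,II-3,II-4,III-1,III-2]: 80 consistent

III-1 ∈ {Ee zz, ee zz}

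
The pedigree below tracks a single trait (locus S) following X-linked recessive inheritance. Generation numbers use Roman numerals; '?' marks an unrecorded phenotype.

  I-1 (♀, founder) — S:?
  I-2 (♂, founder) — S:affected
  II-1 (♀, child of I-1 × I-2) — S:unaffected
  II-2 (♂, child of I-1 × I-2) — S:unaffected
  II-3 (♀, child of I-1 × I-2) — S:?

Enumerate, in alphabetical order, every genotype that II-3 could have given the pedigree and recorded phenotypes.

II-3 ∈ {X^SX^s, X^sX^s}

S/I-1 ? ·: X^SX^S|X^SX^s
S/I-2 aff ·: X^sY
S/II-1 un I-1×I-2: X^SX^s
S/II-2 un I-1×I-2: X^SY
S/II-3 ? I-1×I-2: X^SX^s|X^sX^s
⇒ S over [I-1,I-2,II-1,II-2,II-3]: 3 consistent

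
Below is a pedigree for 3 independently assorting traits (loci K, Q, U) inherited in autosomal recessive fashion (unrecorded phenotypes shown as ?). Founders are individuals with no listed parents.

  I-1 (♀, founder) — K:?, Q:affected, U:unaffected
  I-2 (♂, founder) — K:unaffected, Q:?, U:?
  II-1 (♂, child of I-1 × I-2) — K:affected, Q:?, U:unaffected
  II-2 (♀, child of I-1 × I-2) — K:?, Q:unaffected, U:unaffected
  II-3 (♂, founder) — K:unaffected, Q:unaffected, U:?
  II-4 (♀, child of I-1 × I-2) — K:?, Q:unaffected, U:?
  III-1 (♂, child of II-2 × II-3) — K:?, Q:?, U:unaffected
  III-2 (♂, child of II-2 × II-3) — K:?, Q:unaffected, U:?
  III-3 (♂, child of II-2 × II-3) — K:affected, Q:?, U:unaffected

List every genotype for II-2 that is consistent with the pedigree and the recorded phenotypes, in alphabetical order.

K/I-1 ? ·: Kk|kk
K/I-2 un ·: Kk
K/II-1 aff I-1×I-2: kk
K/II-2 ? I-1×I-2: Kk|kk
K/II-3 un ·: Kk
K/II-4 ? I-1×I-2: KK|Kk|kk
K/III-1 ? II-2×II-3: KK|Kk|kk
K/III-2 ? II-2×II-3: KK|Kk|kk
K/III-3 aff II-2×II-3: kk
⇒ K over [I-1,I-2,II-1,II-2,II-3,II-4,III-1,III-2,III-3]: 65 consistent
Q/I-1 aff ·: qq
Q/I-2 ? ·: QQ|Qq
Q/II-1 ? I-1×I-2: Qq|qq
Q/II-2 un I-1×I-2: Qq
Q/II-3 un ·: QQ|Qq
Q/II-4 un I-1×I-2: Qq
Q/III-1 ? II-2×II-3: QQ|Qq|qq
Q/III-2 un II-2×II-3: QQ|Qq
Q/III-3 ? II-2×II-3: QQ|Qq|qq
⇒ Q over [I-1,I-2,II-1,II-2,II-3,II-4,III-1,III-2,III-3]: 78 consistent
U/I-1 un ·: UU|Uu
U/I-2 ? ·: UU|Uu|uu
U/II-1 un I-1×I-2: UU|Uu
U/II-2 un I-1×I-2: UU|Uu
U/II-3 ? ·: UU|Uu|uu
U/II-4 ? I-1×I-2: UU|Uu|uu
U/III-1 un II-2×II-3: UU|Uu
U/III-2 ? II-2×II-3: UU|Uu|uu
U/III-3 un II-2×II-3: UU|Uu
⇒ U over [I-1,I-2,II-1,II-2,II-3,II-4,III-1,III-2,III-3]: 524 consistent

II-2 ∈ {Kk Qq UU, Kk Qq Uu, kk Qq UU, kk Qq Uu}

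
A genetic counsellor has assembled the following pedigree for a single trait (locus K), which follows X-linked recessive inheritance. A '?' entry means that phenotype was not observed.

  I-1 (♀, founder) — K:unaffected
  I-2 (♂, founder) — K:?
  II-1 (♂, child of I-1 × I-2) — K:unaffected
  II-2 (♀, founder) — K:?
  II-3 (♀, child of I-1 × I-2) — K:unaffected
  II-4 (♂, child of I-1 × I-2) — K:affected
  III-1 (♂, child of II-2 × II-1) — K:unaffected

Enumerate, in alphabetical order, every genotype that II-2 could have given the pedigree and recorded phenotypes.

K/I-1 un ·: X^KX^k
K/I-2 ? ·: X^KY|X^kY
K/II-1 un I-1×I-2: X^KY
K/II-2 ? ·: X^KX^K|X^KX^k
K/II-3 un I-1×I-2: X^KX^K|X^KX^k
K/II-4 aff I-1×I-2: X^kY
K/III-1 un II-2×II-1: X^KY
⇒ K over [I-1,I-2,II-1,II-2,II-3,II-4,III-1]: 6 consistent

II-2 ∈ {X^KX^K, X^KX^k}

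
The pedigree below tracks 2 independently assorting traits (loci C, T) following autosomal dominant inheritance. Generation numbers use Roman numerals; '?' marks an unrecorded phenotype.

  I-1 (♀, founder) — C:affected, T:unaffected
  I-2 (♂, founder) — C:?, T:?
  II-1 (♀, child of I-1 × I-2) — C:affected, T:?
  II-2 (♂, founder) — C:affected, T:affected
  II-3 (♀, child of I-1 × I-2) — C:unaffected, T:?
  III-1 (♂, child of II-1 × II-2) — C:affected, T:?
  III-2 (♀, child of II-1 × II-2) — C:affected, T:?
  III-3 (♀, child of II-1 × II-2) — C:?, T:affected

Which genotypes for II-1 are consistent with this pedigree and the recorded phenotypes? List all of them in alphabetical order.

II-1 ∈ {CC Tt, CC tt, Cc Tt, Cc tt}

C/I-1 aff ·: Cc
C/I-2 ? ·: cc|Cc
C/II-1 aff I-1×I-2: Cc|CC
C/II-2 aff ·: Cc|CC
C/II-3 un I-1×I-2: cc
C/III-1 aff II-1×II-2: Cc|CC
C/III-2 aff II-1×II-2: Cc|CC
C/III-3 ? II-1×II-2: cc|Cc|CC
⇒ C over [I-1,I-2,II-1,II-2,II-3,III-1,III-2,III-3]: 49 consistent
T/I-1 un ·: tt
T/I-2 ? ·: tt|Tt|TT
T/II-1 ? I-1×I-2: tt|Tt
T/II-2 aff ·: Tt|TT
T/II-3 ? I-1×I-2: tt|Tt
T/III-1 ? II-1×II-2: tt|Tt|TT
T/III-2 ? II-1×II-2: tt|Tt|TT
T/III-3 aff II-1×II-2: Tt|TT
⇒ T over [I-1,I-2,II-1,II-2,II-3,III-1,III-2,III-3]: 93 consistent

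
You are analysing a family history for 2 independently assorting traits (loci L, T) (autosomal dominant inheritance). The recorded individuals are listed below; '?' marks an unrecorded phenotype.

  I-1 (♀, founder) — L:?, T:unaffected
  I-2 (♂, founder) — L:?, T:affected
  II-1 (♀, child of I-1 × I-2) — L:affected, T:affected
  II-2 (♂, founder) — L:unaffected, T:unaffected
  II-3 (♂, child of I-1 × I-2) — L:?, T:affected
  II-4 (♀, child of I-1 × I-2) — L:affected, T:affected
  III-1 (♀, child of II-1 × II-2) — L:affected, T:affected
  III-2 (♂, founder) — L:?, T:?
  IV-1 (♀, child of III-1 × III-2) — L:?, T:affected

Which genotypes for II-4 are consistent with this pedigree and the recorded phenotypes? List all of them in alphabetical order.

II-4 ∈ {LL Tt, Ll Tt}

L/I-1 ? ·: ll|Ll|LL
L/I-2 ? ·: ll|Ll|LL
L/II-1 aff I-1×I-2: Ll|LL
L/II-2 un ·: ll
L/II-3 ? I-1×I-2: ll|Ll|LL
L/II-4 aff I-1×I-2: Ll|LL
L/III-1 aff II-1×II-2: Ll
L/III-2 ? ·: ll|Ll|LL
L/IV-1 ? III-1×III-2: ll|Ll|LL
⇒ L over [I-1,I-2,II-1,II-2,II-3,II-4,III-1,III-2,IV-1]: 245 consistent
T/I-1 un ·: tt
T/I-2 aff ·: Tt|TT
T/II-1 aff I-1×I-2: Tt
T/II-2 un ·: tt
T/II-3 aff I-1×I-2: Tt
T/II-4 aff I-1×I-2: Tt
T/III-1 aff II-1×II-2: Tt
T/III-2 ? ·: tt|Tt|TT
T/IV-1 aff III-1×III-2: Tt|TT
⇒ T over [I-1,I-2,II-1,II-2,II-3,II-4,III-1,III-2,IV-1]: 10 consistent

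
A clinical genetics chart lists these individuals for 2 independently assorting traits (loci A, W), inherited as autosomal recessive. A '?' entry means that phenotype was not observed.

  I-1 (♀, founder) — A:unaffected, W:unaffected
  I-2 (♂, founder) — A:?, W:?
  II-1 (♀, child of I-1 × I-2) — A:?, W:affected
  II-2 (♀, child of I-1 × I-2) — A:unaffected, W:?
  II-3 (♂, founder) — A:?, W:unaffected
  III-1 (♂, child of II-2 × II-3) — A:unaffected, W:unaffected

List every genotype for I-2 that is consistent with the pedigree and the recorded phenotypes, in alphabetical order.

A/I-1 un ·: AA|Aa
A/I-2 ? ·: AA|Aa|aa
A/II-1 ? I-1×I-2: AA|Aa|aa
A/II-2 un I-1×I-2: AA|Aa
A/II-3 ? ·: AA|Aa|aa
A/III-1 un II-2×II-3: AA|Aa
⇒ A over [I-1,I-2,II-1,II-2,II-3,III-1]: 82 consistent
W/I-1 un ·: Ww
W/I-2 ? ·: Ww|ww
W/II-1 aff I-1×I-2: ww
W/II-2 ? I-1×I-2: WW|Ww|ww
W/II-3 un ·: WW|Ww
W/III-1 un II-2×II-3: WW|Ww
⇒ W over [I-1,I-2,II-1,II-2,II-3,III-1]: 15 consistent

I-2 ∈ {AA Ww, AA ww, Aa Ww, Aa ww, aa Ww, aa ww}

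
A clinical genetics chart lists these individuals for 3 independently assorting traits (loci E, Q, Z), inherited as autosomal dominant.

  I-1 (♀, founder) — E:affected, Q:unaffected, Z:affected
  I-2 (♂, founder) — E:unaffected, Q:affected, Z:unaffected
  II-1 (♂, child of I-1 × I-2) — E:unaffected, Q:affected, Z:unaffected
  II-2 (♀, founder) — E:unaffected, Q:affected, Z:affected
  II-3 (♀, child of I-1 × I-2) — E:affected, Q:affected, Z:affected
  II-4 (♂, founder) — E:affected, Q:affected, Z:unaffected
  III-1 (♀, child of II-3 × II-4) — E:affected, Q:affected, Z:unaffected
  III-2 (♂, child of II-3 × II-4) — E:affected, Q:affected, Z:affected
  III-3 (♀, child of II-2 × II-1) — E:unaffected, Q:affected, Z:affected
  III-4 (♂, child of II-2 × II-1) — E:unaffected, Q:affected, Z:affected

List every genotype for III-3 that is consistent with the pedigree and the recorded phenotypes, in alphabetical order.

E/I-1 aff ·: Ee
E/I-2 un ·: ee
E/II-1 un I-1×I-2: ee
E/II-2 un ·: ee
E/II-3 aff I-1×I-2: Ee
E/II-4 aff ·: Ee|EE
E/III-1 aff II-3×II-4: Ee|EE
E/III-2 aff II-3×II-4: Ee|EE
E/III-3 un II-2×II-1: ee
E/III-4 un II-2×II-1: ee
⇒ E over [I-1,I-2,II-1,II-2,II-3,II-4,III-1,III-2,III-3,III-4]: 8 consistent
Q/I-1 un ·: qq
Q/I-2 aff ·: Qq|QQ
Q/II-1 aff I-1×I-2: Qq
Q/II-2 aff ·: Qq|QQ
Q/II-3 aff I-1×I-2: Qq
Q/II-4 aff ·: Qq|QQ
Q/III-1 aff II-3×II-4: Qq|QQ
Q/III-2 aff II-3×II-4: Qq|QQ
Q/III-3 aff II-2×II-1: Qq|QQ
Q/III-4 aff II-2×II-1: Qq|QQ
⇒ Q over [I-1,I-2,II-1,II-2,II-3,II-4,III-1,III-2,III-3,III-4]: 128 consistent
Z/I-1 aff ·: Zz
Z/I-2 un ·: zz
Z/II-1 un I-1×I-2: zz
Z/II-2 aff ·: Zz|ZZ
Z/II-3 aff I-1×I-2: Zz
Z/II-4 un ·: zz
Z/III-1 un II-3×II-4: zz
Z/III-2 aff II-3×II-4: Zz
Z/III-3 aff II-2×II-1: Zz
Z/III-4 aff II-2×II-1: Zz
⇒ Z over [I-1,I-2,II-1,II-2,II-3,II-4,III-1,III-2,III-3,III-4]: 2 consistent

III-3 ∈ {ee QQ Zz, ee Qq Zz}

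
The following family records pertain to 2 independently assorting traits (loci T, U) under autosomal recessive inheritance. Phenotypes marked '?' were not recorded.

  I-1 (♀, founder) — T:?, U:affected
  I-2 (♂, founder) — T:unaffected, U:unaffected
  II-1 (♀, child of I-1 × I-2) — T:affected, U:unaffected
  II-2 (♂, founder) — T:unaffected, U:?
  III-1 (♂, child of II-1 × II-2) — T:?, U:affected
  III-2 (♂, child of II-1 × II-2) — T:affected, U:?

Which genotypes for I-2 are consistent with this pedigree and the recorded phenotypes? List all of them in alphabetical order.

T/I-1 ? ·: Tt|tt
T/I-2 un ·: Tt
T/II-1 aff I-1×I-2: tt
T/II-2 un ·: Tt
T/III-1 ? II-1×II-2: Tt|tt
T/III-2 aff II-1×II-2: tt
⇒ T over [I-1,I-2,II-1,II-2,III-1,III-2]: 4 consistent
U/I-1 aff ·: uu
U/I-2 un ·: UU|Uu
U/II-1 un I-1×I-2: Uu
U/II-2 ? ·: Uu|uu
U/III-1 aff II-1×II-2: uu
U/III-2 ? II-1×II-2: UU|Uu|uu
⇒ U over [I-1,I-2,II-1,II-2,III-1,III-2]: 10 consistent

I-2 ∈ {Tt UU, Tt Uu}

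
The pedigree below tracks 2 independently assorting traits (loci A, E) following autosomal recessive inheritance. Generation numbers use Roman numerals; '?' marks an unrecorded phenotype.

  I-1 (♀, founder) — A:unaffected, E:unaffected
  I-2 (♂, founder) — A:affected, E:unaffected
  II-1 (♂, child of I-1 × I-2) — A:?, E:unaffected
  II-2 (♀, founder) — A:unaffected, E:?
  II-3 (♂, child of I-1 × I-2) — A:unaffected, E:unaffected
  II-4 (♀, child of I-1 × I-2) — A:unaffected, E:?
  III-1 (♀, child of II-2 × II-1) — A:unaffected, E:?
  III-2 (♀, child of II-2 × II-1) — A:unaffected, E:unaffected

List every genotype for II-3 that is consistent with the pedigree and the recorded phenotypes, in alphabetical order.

II-3 ∈ {Aa EE, Aa Ee}

A/I-1 un ·: AA|Aa
A/I-2 aff ·: aa
A/II-1 ? I-1×I-2: Aa|aa
A/II-2 un ·: AA|Aa
A/II-3 un I-1×I-2: Aa
A/II-4 un I-1×I-2: Aa
A/III-1 un II-2×II-1: AA|Aa
A/III-2 un II-2×II-1: AA|Aa
⇒ A over [I-1,I-2,II-1,II-2,II-3,II-4,III-1,III-2]: 18 consistent
E/I-1 un ·: EE|Ee
E/I-2 un ·: EE|Ee
E/II-1 un I-1×I-2: EE|Ee
E/II-2 ? ·: EE|Ee|ee
E/II-3 un I-1×I-2: EE|Ee
E/II-4 ? I-1×I-2: EE|Ee|ee
E/III-1 ? II-2×II-1: EE|Ee|ee
E/III-2 un II-2×II-1: EE|Ee
⇒ E over [I-1,I-2,II-1,II-2,II-3,II-4,III-1,III-2]: 258 consistent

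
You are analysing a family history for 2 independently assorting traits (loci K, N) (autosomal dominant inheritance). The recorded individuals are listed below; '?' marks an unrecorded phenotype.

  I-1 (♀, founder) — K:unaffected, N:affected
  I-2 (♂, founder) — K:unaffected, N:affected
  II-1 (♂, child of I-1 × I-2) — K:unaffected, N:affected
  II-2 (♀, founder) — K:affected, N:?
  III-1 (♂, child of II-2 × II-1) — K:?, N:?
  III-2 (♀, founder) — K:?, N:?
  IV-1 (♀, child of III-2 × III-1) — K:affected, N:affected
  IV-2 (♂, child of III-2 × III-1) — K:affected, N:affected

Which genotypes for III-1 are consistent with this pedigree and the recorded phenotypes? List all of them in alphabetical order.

III-1 ∈ {Kk NN, Kk Nn, Kk nn, kk NN, kk Nn, kk nn}

K/I-1 un ·: kk
K/I-2 un ·: kk
K/II-1 un I-1×I-2: kk
K/II-2 aff ·: Kk|KK
K/III-1 ? II-2×II-1: kk|Kk
K/III-2 ? ·: kk|Kk|KK
K/IV-1 aff III-2×III-1: Kk|KK
K/IV-2 aff III-2×III-1: Kk|KK
⇒ K over [I-1,I-2,II-1,II-2,III-1,III-2,IV-1,IV-2]: 20 consistent
N/I-1 aff ·: Nn|NN
N/I-2 aff ·: Nn|NN
N/II-1 aff I-1×I-2: Nn|NN
N/II-2 ? ·: nn|Nn|NN
N/III-1 ? II-2×II-1: nn|Nn|NN
N/III-2 ? ·: nn|Nn|NN
N/IV-1 aff III-2×III-1: Nn|NN
N/IV-2 aff III-2×III-1: Nn|NN
⇒ N over [I-1,I-2,II-1,II-2,III-1,III-2,IV-1,IV-2]: 249 consistent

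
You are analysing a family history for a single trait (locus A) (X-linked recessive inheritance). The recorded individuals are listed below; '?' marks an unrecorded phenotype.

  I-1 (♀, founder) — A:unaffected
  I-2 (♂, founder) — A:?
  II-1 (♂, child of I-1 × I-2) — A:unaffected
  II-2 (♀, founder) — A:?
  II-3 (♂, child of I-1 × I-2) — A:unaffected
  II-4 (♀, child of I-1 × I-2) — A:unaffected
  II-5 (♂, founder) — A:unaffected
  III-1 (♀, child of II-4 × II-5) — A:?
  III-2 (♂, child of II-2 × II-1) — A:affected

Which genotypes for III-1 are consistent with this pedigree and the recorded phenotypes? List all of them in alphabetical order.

A/I-1 un ·: X^AX^A|X^AX^a
A/I-2 ? ·: X^AY|X^aY
A/II-1 un I-1×I-2: X^AY
A/II-2 ? ·: X^AX^a|X^aX^a
A/II-3 un I-1×I-2: X^AY
A/II-4 un I-1×I-2: X^AX^A|X^AX^a
A/II-5 un ·: X^AY
A/III-1 ? II-4×II-5: X^AX^A|X^AX^a
A/III-2 aff II-2×II-1: X^aY
⇒ A over [I-1,I-2,II-1,II-2,II-3,II-4,II-5,III-1,III-2]: 16 consistent

III-1 ∈ {X^AX^A, X^AX^a}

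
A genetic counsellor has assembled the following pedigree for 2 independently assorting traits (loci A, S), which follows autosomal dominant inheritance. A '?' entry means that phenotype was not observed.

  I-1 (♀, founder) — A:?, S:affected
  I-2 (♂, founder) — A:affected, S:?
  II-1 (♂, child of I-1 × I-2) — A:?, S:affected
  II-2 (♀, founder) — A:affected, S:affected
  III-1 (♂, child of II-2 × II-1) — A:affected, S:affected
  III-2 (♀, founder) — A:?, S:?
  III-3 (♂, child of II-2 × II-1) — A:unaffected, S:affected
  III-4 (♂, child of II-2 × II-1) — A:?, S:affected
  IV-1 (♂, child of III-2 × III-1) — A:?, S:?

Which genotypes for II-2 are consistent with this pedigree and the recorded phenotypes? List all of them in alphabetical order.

A/I-1 ? ·: aa|Aa|AA
A/I-2 aff ·: Aa|AA
A/II-1 ? I-1×I-2: aa|Aa
A/II-2 aff ·: Aa
A/III-1 aff II-2×II-1: Aa|AA
A/III-2 ? ·: aa|Aa|AA
A/III-3 un II-2×II-1: aa
A/III-4 ? II-2×II-1: aa|Aa|AA
A/IV-1 ? III-2×III-1: aa|Aa|AA
⇒ A over [I-1,I-2,II-1,II-2,III-1,III-2,III-3,III-4,IV-1]: 193 consistent
S/I-1 aff ·: Ss|SS
S/I-2 ? ·: ss|Ss|SS
S/II-1 aff I-1×I-2: Ss|SS
S/II-2 aff ·: Ss|SS
S/III-1 aff II-2×II-1: Ss|SS
S/III-2 ? ·: ss|Ss|SS
S/III-3 aff II-2×II-1: Ss|SS
S/III-4 aff II-2×II-1: Ss|SS
S/IV-1 ? III-2×III-1: ss|Ss|SS
⇒ S over [I-1,I-2,II-1,II-2,III-1,III-2,III-3,III-4,IV-1]: 632 consistent

II-2 ∈ {Aa SS, Aa Ss}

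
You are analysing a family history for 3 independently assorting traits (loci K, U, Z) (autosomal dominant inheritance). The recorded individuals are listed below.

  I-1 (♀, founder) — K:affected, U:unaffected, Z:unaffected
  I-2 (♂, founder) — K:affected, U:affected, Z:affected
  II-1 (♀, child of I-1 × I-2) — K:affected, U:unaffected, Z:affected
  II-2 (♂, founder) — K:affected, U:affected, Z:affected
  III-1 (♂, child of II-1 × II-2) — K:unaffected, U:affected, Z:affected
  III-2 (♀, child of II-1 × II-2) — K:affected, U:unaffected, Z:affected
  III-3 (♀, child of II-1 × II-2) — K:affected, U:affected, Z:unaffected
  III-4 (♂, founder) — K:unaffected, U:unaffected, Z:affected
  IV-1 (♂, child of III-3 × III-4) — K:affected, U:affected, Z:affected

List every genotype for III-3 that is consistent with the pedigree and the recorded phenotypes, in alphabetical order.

K/I-1 aff ·: Kk|KK
K/I-2 aff ·: Kk|KK
K/II-1 aff I-1×I-2: Kk
K/II-2 aff ·: Kk
K/III-1 un II-1×II-2: kk
K/III-2 aff II-1×II-2: Kk|KK
K/III-3 aff II-1×II-2: Kk|KK
K/III-4 un ·: kk
K/IV-1 aff III-3×III-4: Kk
⇒ K over [I-1,I-2,II-1,II-2,III-1,III-2,III-3,III-4,IV-1]: 12 consistent
U/I-1 un ·: uu
U/I-2 aff ·: Uu
U/II-1 un I-1×I-2: uu
U/II-2 aff ·: Uu
U/III-1 aff II-1×II-2: Uu
U/III-2 un II-1×II-2: uu
U/III-3 aff II-1×II-2: Uu
U/III-4 un ·: uu
U/IV-1 aff III-3×III-4: Uu
⇒ U over [I-1,I-2,II-1,II-2,III-1,III-2,III-3,III-4,IV-1]: 1 consistent
Z/I-1 un ·: zz
Z/I-2 aff ·: Zz|ZZ
Z/II-1 aff I-1×I-2: Zz
Z/II-2 aff ·: Zz
Z/III-1 aff II-1×II-2: Zz|ZZ
Z/III-2 aff II-1×II-2: Zz|ZZ
Z/III-3 un II-1×II-2: zz
Z/III-4 aff ·: Zz|ZZ
Z/IV-1 aff III-3×III-4: Zz
⇒ Z over [I-1,I-2,II-1,II-2,III-1,III-2,III-3,III-4,IV-1]: 16 consistent

III-3 ∈ {KK Uu zz, Kk Uu zz}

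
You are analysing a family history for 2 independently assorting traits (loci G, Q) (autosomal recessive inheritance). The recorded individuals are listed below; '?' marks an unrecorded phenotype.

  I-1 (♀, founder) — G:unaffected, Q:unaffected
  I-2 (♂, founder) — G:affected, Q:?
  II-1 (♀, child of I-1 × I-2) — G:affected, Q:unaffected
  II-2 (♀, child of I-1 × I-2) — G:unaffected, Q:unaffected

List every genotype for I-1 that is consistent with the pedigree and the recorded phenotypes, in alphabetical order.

G/I-1 un ·: Gg
G/I-2 aff ·: gg
G/II-1 aff I-1×I-2: gg
G/II-2 un I-1×I-2: Gg
⇒ G over [I-1,I-2,II-1,II-2]: 1 consistent
Q/I-1 un ·: QQ|Qq
Q/I-2 ? ·: QQ|Qq|qq
Q/II-1 un I-1×I-2: QQ|Qq
Q/II-2 un I-1×I-2: QQ|Qq
⇒ Q over [I-1,I-2,II-1,II-2]: 15 consistent

I-1 ∈ {Gg QQ, Gg Qq}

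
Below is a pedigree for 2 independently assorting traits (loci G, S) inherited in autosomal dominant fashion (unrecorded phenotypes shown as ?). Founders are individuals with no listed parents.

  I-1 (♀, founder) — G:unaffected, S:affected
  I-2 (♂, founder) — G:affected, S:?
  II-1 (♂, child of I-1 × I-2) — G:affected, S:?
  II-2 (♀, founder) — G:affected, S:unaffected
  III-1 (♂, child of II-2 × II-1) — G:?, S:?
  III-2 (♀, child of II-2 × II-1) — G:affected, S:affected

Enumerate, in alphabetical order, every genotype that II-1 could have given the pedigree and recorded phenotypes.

II-1 ∈ {Gg SS, Gg Ss}

G/I-1 un ·: gg
G/I-2 aff ·: Gg|GG
G/II-1 aff I-1×I-2: Gg
G/II-2 aff ·: Gg|GG
G/III-1 ? II-2×II-1: gg|Gg|GG
G/III-2 aff II-2×II-1: Gg|GG
⇒ G over [I-1,I-2,II-1,II-2,III-1,III-2]: 20 consistent
S/I-1 aff ·: Ss|SS
S/I-2 ? ·: ss|Ss|SS
S/II-1 ? I-1×I-2: Ss|SS
S/II-2 un ·: ss
S/III-1 ? II-2×II-1: ss|Ss
S/III-2 aff II-2×II-1: Ss
⇒ S over [I-1,I-2,II-1,II-2,III-1,III-2]: 14 consistent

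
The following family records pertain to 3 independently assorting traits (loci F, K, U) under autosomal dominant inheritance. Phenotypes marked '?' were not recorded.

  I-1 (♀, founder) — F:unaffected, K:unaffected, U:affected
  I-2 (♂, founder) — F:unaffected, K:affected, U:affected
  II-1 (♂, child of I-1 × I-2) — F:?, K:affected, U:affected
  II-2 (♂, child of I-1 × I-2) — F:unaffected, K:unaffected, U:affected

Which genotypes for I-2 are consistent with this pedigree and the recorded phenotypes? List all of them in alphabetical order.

F/I-1 un ·: ff
F/I-2 un ·: ff
F/II-1 ? I-1×I-2: ff
F/II-2 un I-1×I-2: ff
⇒ F over [I-1,I-2,II-1,II-2]: 1 consistent
K/I-1 un ·: kk
K/I-2 aff ·: Kk
K/II-1 aff I-1×I-2: Kk
K/II-2 un I-1×I-2: kk
⇒ K over [I-1,I-2,II-1,II-2]: 1 consistent
U/I-1 aff ·: Uu|UU
U/I-2 aff ·: Uu|UU
U/II-1 aff I-1×I-2: Uu|UU
U/II-2 aff I-1×I-2: Uu|UU
⇒ U over [I-1,I-2,II-1,II-2]: 13 consistent

I-2 ∈ {ff Kk UU, ff Kk Uu}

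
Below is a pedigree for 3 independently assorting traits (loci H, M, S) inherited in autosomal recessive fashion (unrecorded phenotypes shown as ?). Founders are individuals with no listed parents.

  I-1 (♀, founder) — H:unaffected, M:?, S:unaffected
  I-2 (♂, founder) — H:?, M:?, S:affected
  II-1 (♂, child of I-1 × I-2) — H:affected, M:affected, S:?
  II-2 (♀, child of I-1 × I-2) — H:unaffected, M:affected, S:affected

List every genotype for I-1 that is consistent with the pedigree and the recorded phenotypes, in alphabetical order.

H/I-1 un ·: Hh
H/I-2 ? ·: Hh|hh
H/II-1 aff I-1×I-2: hh
H/II-2 un I-1×I-2: HH|Hh
⇒ H over [I-1,I-2,II-1,II-2]: 3 consistent
M/I-1 ? ·: Mm|mm
M/I-2 ? ·: Mm|mm
M/II-1 aff I-1×I-2: mm
M/II-2 aff I-1×I-2: mm
⇒ M over [I-1,I-2,II-1,II-2]: 4 consistent
S/I-1 un ·: Ss
S/I-2 aff ·: ss
S/II-1 ? I-1×I-2: Ss|ss
S/II-2 aff I-1×I-2: ss
⇒ S over [I-1,I-2,II-1,II-2]: 2 consistent

I-1 ∈ {Hh Mm Ss, Hh mm Ss}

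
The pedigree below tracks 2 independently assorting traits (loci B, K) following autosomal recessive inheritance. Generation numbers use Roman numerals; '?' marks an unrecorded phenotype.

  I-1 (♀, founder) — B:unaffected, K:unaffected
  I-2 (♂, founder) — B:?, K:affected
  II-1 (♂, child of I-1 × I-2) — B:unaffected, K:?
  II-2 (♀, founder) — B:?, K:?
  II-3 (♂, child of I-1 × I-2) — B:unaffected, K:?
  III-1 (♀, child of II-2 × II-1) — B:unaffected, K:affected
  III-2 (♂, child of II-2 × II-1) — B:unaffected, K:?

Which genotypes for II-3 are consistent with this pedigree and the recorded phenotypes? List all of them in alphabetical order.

B/I-1 un ·: BB|Bb
B/I-2 ? ·: BB|Bb|bb
B/II-1 un I-1×I-2: BB|Bb
B/II-2 ? ·: BB|Bb|bb
B/II-3 un I-1×I-2: BB|Bb
B/III-1 un II-2×II-1: BB|Bb
B/III-2 un II-2×II-1: BB|Bb
⇒ B over [I-1,I-2,II-1,II-2,II-3,III-1,III-2]: 114 consistent
K/I-1 un ·: KK|Kk
K/I-2 aff ·: kk
K/II-1 ? I-1×I-2: Kk|kk
K/II-2 ? ·: Kk|kk
K/II-3 ? I-1×I-2: Kk|kk
K/III-1 aff II-2×II-1: kk
K/III-2 ? II-2×II-1: KK|Kk|kk
⇒ K over [I-1,I-2,II-1,II-2,II-3,III-1,III-2]: 21 consistent

II-3 ∈ {BB Kk, BB kk, Bb Kk, Bb kk}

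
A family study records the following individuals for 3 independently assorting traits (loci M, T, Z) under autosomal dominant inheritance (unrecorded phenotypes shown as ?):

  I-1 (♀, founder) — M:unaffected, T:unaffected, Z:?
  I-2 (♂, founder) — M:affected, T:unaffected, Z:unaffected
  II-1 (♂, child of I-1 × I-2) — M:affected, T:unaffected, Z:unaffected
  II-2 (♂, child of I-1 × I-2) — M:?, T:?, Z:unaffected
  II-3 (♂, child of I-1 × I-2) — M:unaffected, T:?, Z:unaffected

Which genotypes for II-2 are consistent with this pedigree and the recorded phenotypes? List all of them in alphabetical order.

M/I-1 un ·: mm
M/I-2 aff ·: Mm
M/II-1 aff I-1×I-2: Mm
M/II-2 ? I-1×I-2: mm|Mm
M/II-3 un I-1×I-2: mm
⇒ M over [I-1,I-2,II-1,II-2,II-3]: 2 consistent
T/I-1 un ·: tt
T/I-2 un ·: tt
T/II-1 un I-1×I-2: tt
T/II-2 ? I-1×I-2: tt
T/II-3 ? I-1×I-2: tt
⇒ T over [I-1,I-2,II-1,II-2,II-3]: 1 consistent
Z/I-1 ? ·: zz|Zz
Z/I-2 un ·: zz
Z/II-1 un I-1×I-2: zz
Z/II-2 un I-1×I-2: zz
Z/II-3 un I-1×I-2: zz
⇒ Z over [I-1,I-2,II-1,II-2,II-3]: 2 consistent

II-2 ∈ {Mm tt zz, mm tt zz}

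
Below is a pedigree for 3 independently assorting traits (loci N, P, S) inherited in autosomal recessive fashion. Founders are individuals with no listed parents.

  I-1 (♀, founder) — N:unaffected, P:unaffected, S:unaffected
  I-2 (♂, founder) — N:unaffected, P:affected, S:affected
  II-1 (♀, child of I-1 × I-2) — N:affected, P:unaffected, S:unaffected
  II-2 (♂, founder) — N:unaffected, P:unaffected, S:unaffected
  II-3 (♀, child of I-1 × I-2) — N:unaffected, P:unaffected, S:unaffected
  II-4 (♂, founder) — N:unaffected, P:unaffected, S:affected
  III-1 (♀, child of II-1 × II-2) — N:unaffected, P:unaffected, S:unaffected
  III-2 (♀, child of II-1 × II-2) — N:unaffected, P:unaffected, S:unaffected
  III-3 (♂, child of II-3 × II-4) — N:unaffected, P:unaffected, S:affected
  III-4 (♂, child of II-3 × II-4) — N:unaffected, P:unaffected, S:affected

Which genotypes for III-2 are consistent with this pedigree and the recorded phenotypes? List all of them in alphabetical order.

N/I-1 un ·: Nn
N/I-2 un ·: Nn
N/II-1 aff I-1×I-2: nn
N/II-2 un ·: NN|Nn
N/II-3 un I-1×I-2: NN|Nn
N/II-4 un ·: NN|Nn
N/III-1 un II-1×II-2: Nn
N/III-2 un II-1×II-2: Nn
N/III-3 un II-3×II-4: NN|Nn
N/III-4 un II-3×II-4: NN|Nn
⇒ N over [I-1,I-2,II-1,II-2,II-3,II-4,III-1,III-2,III-3,III-4]: 26 consistent
P/I-1 un ·: PP|Pp
P/I-2 aff ·: pp
P/II-1 un I-1×I-2: Pp
P/II-2 un ·: PP|Pp
P/II-3 un I-1×I-2: Pp
P/II-4 un ·: PP|Pp
P/III-1 un II-1×II-2: PP|Pp
P/III-2 un II-1×II-2: PP|Pp
P/III-3 un II-3×II-4: PP|Pp
P/III-4 un II-3×II-4: PP|Pp
⇒ P over [I-1,I-2,II-1,II-2,II-3,II-4,III-1,III-2,III-3,III-4]: 128 consistent
S/I-1 un ·: SS|Ss
S/I-2 aff ·: ss
S/II-1 un I-1×I-2: Ss
S/II-2 un ·: SS|Ss
S/II-3 un I-1×I-2: Ss
S/II-4 aff ·: ss
S/III-1 un II-1×II-2: SS|Ss
S/III-2 un II-1×II-2: SS|Ss
S/III-3 aff II-3×II-4: ss
S/III-4 aff II-3×II-4: ss
⇒ S over [I-1,I-2,II-1,II-2,II-3,II-4,III-1,III-2,III-3,III-4]: 16 consistent

III-2 ∈ {Nn PP SS, Nn PP Ss, Nn Pp SS, Nn Pp Ss}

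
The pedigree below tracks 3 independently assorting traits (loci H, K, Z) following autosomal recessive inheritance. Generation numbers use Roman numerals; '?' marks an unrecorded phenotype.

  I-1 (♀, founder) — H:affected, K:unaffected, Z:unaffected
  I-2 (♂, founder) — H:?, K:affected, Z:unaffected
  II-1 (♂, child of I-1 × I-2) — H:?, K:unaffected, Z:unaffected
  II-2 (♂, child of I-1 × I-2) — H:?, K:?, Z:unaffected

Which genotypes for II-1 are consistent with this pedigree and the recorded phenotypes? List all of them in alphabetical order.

II-1 ∈ {Hh Kk ZZ, Hh Kk Zz, hh Kk ZZ, hh Kk Zz}

H/I-1 aff ·: hh
H/I-2 ? ·: HH|Hh|hh
H/II-1 ? I-1×I-2: Hh|hh
H/II-2 ? I-1×I-2: Hh|hh
⇒ H over [I-1,I-2,II-1,II-2]: 6 consistent
K/I-1 un ·: KK|Kk
K/I-2 aff ·: kk
K/II-1 un I-1×I-2: Kk
K/II-2 ? I-1×I-2: Kk|kk
⇒ K over [I-1,I-2,II-1,II-2]: 3 consistent
Z/I-1 un ·: ZZ|Zz
Z/I-2 un ·: ZZ|Zz
Z/II-1 un I-1×I-2: ZZ|Zz
Z/II-2 un I-1×I-2: ZZ|Zz
⇒ Z over [I-1,I-2,II-1,II-2]: 13 consistent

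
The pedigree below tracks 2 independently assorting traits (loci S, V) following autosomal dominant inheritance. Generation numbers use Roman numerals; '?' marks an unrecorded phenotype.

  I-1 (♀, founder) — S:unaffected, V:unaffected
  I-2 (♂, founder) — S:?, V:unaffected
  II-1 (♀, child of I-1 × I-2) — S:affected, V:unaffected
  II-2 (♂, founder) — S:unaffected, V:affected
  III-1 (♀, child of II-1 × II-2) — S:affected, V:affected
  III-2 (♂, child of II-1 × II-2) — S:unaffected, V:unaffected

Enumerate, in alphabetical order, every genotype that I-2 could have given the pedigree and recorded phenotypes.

S/I-1 un ·: ss
S/I-2 ? ·: Ss|SS
S/II-1 aff I-1×I-2: Ss
S/II-2 un ·: ss
S/III-1 aff II-1×II-2: Ss
S/III-2 un II-1×II-2: ss
⇒ S over [I-1,I-2,II-1,II-2,III-1,III-2]: 2 consistent
V/I-1 un ·: vv
V/I-2 un ·: vv
V/II-1 un I-1×I-2: vv
V/II-2 aff ·: Vv
V/III-1 aff II-1×II-2: Vv
V/III-2 un II-1×II-2: vv
⇒ V over [I-1,I-2,II-1,II-2,III-1,III-2]: 1 consistent

I-2 ∈ {SS vv, Ss vv}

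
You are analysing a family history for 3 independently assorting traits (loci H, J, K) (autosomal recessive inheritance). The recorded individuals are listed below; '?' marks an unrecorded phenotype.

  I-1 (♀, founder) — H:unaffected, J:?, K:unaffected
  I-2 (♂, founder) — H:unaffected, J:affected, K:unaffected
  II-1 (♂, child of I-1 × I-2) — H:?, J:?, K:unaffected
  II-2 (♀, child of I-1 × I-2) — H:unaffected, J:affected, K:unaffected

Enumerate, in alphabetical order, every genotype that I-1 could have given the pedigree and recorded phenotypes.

H/I-1 un ·: HH|Hh
H/I-2 un ·: HH|Hh
H/II-1 ? I-1×I-2: HH|Hh|hh
H/II-2 un I-1×I-2: HH|Hh
⇒ H over [I-1,I-2,II-1,II-2]: 15 consistent
J/I-1 ? ·: Jj|jj
J/I-2 aff ·: jj
J/II-1 ? I-1×I-2: Jj|jj
J/II-2 aff I-1×I-2: jj
⇒ J over [I-1,I-2,II-1,II-2]: 3 consistent
K/I-1 un ·: KK|Kk
K/I-2 un ·: KK|Kk
K/II-1 un I-1×I-2: KK|Kk
K/II-2 un I-1×I-2: KK|Kk
⇒ K over [I-1,I-2,II-1,II-2]: 13 consistent

I-1 ∈ {HH Jj KK, HH Jj Kk, HH jj KK, HH jj Kk, Hh Jj KK, Hh Jj Kk, Hh jj KK, Hh jj Kk}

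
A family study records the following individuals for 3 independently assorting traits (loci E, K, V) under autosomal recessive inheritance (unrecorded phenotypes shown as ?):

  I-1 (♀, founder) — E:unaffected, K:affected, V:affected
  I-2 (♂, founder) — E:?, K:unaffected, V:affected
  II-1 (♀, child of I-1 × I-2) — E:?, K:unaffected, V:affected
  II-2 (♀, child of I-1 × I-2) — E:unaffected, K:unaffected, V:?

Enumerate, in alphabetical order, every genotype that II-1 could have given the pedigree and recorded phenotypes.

II-1 ∈ {EE Kk vv, Ee Kk vv, ee Kk vv}

E/I-1 un ·: EE|Ee
E/I-2 ? ·: EE|Ee|ee
E/II-1 ? I-1×I-2: EE|Ee|ee
E/II-2 un I-1×I-2: EE|Ee
⇒ E over [I-1,I-2,II-1,II-2]: 18 consistent
K/I-1 aff ·: kk
K/I-2 un ·: KK|Kk
K/II-1 un I-1×I-2: Kk
K/II-2 un I-1×I-2: Kk
⇒ K over [I-1,I-2,II-1,II-2]: 2 consistent
V/I-1 aff ·: vv
V/I-2 aff ·: vv
V/II-1 aff I-1×I-2: vv
V/II-2 ? I-1×I-2: vv
⇒ V over [I-1,I-2,II-1,II-2]: 1 consistent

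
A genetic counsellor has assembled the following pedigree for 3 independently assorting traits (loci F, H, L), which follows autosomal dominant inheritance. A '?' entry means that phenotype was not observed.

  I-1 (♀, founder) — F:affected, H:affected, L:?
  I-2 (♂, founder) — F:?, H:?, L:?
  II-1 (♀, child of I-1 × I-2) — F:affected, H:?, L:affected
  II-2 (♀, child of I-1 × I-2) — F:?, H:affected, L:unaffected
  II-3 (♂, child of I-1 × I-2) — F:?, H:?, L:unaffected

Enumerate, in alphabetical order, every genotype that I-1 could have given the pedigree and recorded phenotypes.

I-1 ∈ {FF HH Ll, FF HH ll, FF Hh Ll, FF Hh ll, Ff HH Ll, Ff HH ll, Ff Hh Ll, Ff Hh ll}

F/I-1 aff ·: Ff|FF
F/I-2 ? ·: ff|Ff|FF
F/II-1 aff I-1×I-2: Ff|FF
F/II-2 ? I-1×I-2: ff|Ff|FF
F/II-3 ? I-1×I-2: ff|Ff|FF
⇒ F over [I-1,I-2,II-1,II-2,II-3]: 40 consistent
H/I-1 aff ·: Hh|HH
H/I-2 ? ·: hh|Hh|HH
H/II-1 ? I-1×I-2: hh|Hh|HH
H/II-2 aff I-1×I-2: Hh|HH
H/II-3 ? I-1×I-2: hh|Hh|HH
⇒ H over [I-1,I-2,II-1,II-2,II-3]: 40 consistent
L/I-1 ? ·: ll|Ll
L/I-2 ? ·: ll|Ll
L/II-1 aff I-1×I-2: Ll|LL
L/II-2 un I-1×I-2: ll
L/II-3 un I-1×I-2: ll
⇒ L over [I-1,I-2,II-1,II-2,II-3]: 4 consistent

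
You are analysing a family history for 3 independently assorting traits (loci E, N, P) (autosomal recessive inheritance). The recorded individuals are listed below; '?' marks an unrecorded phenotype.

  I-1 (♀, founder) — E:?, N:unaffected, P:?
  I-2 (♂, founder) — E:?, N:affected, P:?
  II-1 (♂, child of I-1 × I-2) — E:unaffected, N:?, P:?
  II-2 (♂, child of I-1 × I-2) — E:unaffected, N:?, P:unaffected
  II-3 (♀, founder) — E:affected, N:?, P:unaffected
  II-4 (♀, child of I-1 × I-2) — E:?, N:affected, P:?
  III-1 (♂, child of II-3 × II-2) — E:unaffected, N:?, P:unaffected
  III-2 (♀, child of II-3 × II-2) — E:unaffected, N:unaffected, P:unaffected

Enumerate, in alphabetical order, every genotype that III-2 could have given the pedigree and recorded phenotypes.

E/I-1 ? ·: EE|Ee|ee
E/I-2 ? ·: EE|Ee|ee
E/II-1 un I-1×I-2: EE|Ee
E/II-2 un I-1×I-2: EE|Ee
E/II-3 aff ·: ee
E/II-4 ? I-1×I-2: EE|Ee|ee
E/III-1 un II-3×II-2: Ee
E/III-2 un II-3×II-2: Ee
⇒ E over [I-1,I-2,II-1,II-2,II-3,II-4,III-1,III-2]: 35 consistent
N/I-1 un ·: Nn
N/I-2 aff ·: nn
N/II-1 ? I-1×I-2: Nn|nn
N/II-2 ? I-1×I-2: Nn|nn
N/II-3 ? ·: NN|Nn|nn
N/II-4 aff I-1×I-2: nn
N/III-1 ? II-3×II-2: NN|Nn|nn
N/III-2 un II-3×II-2: NN|Nn
⇒ N over [I-1,I-2,II-1,II-2,II-3,II-4,III-1,III-2]: 30 consistent
P/I-1 ? ·: PP|Pp|pp
P/I-2 ? ·: PP|Pp|pp
P/II-1 ? I-1×I-2: PP|Pp|pp
P/II-2 un I-1×I-2: PP|Pp
P/II-3 un ·: PP|Pp
P/II-4 ? I-1×I-2: PP|Pp|pp
P/III-1 un II-3×II-2: PP|Pp
P/III-2 un II-3×II-2: PP|Pp
⇒ P over [I-1,I-2,II-1,II-2,II-3,II-4,III-1,III-2]: 306 consistent

III-2 ∈ {Ee NN PP, Ee NN Pp, Ee Nn PP, Ee Nn Pp}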